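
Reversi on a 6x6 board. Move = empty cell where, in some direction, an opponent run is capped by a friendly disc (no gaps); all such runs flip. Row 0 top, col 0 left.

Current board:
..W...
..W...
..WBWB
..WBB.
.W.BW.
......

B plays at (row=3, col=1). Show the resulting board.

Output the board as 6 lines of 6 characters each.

Place B at (3,1); scan 8 dirs for brackets.
Dir NW: first cell '.' (not opp) -> no flip
Dir N: first cell '.' (not opp) -> no flip
Dir NE: opp run (2,2), next='.' -> no flip
Dir W: first cell '.' (not opp) -> no flip
Dir E: opp run (3,2) capped by B -> flip
Dir SW: first cell '.' (not opp) -> no flip
Dir S: opp run (4,1), next='.' -> no flip
Dir SE: first cell '.' (not opp) -> no flip
All flips: (3,2)

Answer: ..W...
..W...
..WBWB
.BBBB.
.W.BW.
......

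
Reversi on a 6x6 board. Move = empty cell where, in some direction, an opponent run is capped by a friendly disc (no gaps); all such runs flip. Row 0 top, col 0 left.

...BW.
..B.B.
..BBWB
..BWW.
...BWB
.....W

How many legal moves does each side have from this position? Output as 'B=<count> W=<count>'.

-- B to move --
(0,5): flips 1 -> legal
(1,3): no bracket -> illegal
(1,5): no bracket -> illegal
(3,5): flips 2 -> legal
(4,2): no bracket -> illegal
(5,3): no bracket -> illegal
(5,4): flips 3 -> legal
B mobility = 3
-- W to move --
(0,1): flips 2 -> legal
(0,2): flips 1 -> legal
(0,5): no bracket -> illegal
(1,1): flips 1 -> legal
(1,3): flips 1 -> legal
(1,5): no bracket -> illegal
(2,1): flips 2 -> legal
(3,1): flips 1 -> legal
(3,5): flips 1 -> legal
(4,1): no bracket -> illegal
(4,2): flips 1 -> legal
(5,2): flips 1 -> legal
(5,3): flips 1 -> legal
(5,4): no bracket -> illegal
W mobility = 10

Answer: B=3 W=10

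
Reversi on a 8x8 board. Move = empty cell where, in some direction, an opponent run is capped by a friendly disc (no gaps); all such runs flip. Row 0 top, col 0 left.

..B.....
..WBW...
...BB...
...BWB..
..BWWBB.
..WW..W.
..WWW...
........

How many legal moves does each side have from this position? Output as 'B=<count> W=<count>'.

Answer: B=14 W=8

Derivation:
-- B to move --
(0,1): flips 1 -> legal
(0,3): no bracket -> illegal
(0,4): flips 1 -> legal
(0,5): flips 1 -> legal
(1,1): flips 1 -> legal
(1,5): flips 1 -> legal
(2,1): no bracket -> illegal
(2,2): flips 1 -> legal
(2,5): no bracket -> illegal
(3,2): no bracket -> illegal
(4,1): no bracket -> illegal
(4,7): no bracket -> illegal
(5,1): no bracket -> illegal
(5,4): flips 2 -> legal
(5,5): flips 1 -> legal
(5,7): no bracket -> illegal
(6,1): no bracket -> illegal
(6,5): no bracket -> illegal
(6,6): flips 1 -> legal
(6,7): flips 1 -> legal
(7,1): flips 3 -> legal
(7,2): flips 2 -> legal
(7,3): flips 3 -> legal
(7,4): no bracket -> illegal
(7,5): flips 2 -> legal
B mobility = 14
-- W to move --
(0,1): no bracket -> illegal
(0,3): flips 3 -> legal
(0,4): no bracket -> illegal
(1,1): no bracket -> illegal
(1,5): no bracket -> illegal
(2,2): flips 1 -> legal
(2,5): no bracket -> illegal
(2,6): flips 1 -> legal
(3,1): flips 1 -> legal
(3,2): flips 3 -> legal
(3,6): flips 2 -> legal
(3,7): no bracket -> illegal
(4,1): flips 1 -> legal
(4,7): flips 2 -> legal
(5,1): no bracket -> illegal
(5,4): no bracket -> illegal
(5,5): no bracket -> illegal
(5,7): no bracket -> illegal
W mobility = 8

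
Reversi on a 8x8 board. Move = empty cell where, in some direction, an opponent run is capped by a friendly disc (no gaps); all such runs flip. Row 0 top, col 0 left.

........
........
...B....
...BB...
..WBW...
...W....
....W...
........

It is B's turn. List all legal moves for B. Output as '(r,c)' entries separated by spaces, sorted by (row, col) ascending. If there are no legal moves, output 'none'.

Answer: (4,1) (4,5) (5,1) (5,4) (5,5) (6,3)

Derivation:
(3,1): no bracket -> illegal
(3,2): no bracket -> illegal
(3,5): no bracket -> illegal
(4,1): flips 1 -> legal
(4,5): flips 1 -> legal
(5,1): flips 1 -> legal
(5,2): no bracket -> illegal
(5,4): flips 1 -> legal
(5,5): flips 1 -> legal
(6,2): no bracket -> illegal
(6,3): flips 1 -> legal
(6,5): no bracket -> illegal
(7,3): no bracket -> illegal
(7,4): no bracket -> illegal
(7,5): no bracket -> illegal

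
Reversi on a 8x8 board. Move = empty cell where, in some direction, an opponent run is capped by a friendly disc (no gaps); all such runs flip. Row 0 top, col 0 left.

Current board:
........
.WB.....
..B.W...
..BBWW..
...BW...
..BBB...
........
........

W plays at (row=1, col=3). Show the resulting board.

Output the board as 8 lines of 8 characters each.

Answer: ........
.WWW....
..B.W...
..BBWW..
...BW...
..BBB...
........
........

Derivation:
Place W at (1,3); scan 8 dirs for brackets.
Dir NW: first cell '.' (not opp) -> no flip
Dir N: first cell '.' (not opp) -> no flip
Dir NE: first cell '.' (not opp) -> no flip
Dir W: opp run (1,2) capped by W -> flip
Dir E: first cell '.' (not opp) -> no flip
Dir SW: opp run (2,2), next='.' -> no flip
Dir S: first cell '.' (not opp) -> no flip
Dir SE: first cell 'W' (not opp) -> no flip
All flips: (1,2)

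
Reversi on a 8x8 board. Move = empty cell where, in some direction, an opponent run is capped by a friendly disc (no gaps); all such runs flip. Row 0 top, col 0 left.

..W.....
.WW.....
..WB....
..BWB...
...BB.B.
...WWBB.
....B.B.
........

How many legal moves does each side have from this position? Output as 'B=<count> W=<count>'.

-- B to move --
(0,0): flips 3 -> legal
(0,1): flips 1 -> legal
(0,3): no bracket -> illegal
(1,0): no bracket -> illegal
(1,3): no bracket -> illegal
(2,0): no bracket -> illegal
(2,1): flips 1 -> legal
(2,4): no bracket -> illegal
(3,1): no bracket -> illegal
(4,2): flips 1 -> legal
(4,5): no bracket -> illegal
(5,2): flips 2 -> legal
(6,2): flips 1 -> legal
(6,3): flips 1 -> legal
(6,5): flips 1 -> legal
B mobility = 8
-- W to move --
(1,3): flips 1 -> legal
(1,4): no bracket -> illegal
(2,1): flips 2 -> legal
(2,4): flips 3 -> legal
(2,5): no bracket -> illegal
(3,1): flips 1 -> legal
(3,5): flips 2 -> legal
(3,6): no bracket -> illegal
(3,7): no bracket -> illegal
(4,1): no bracket -> illegal
(4,2): flips 1 -> legal
(4,5): flips 2 -> legal
(4,7): no bracket -> illegal
(5,2): no bracket -> illegal
(5,7): flips 2 -> legal
(6,3): no bracket -> illegal
(6,5): no bracket -> illegal
(6,7): no bracket -> illegal
(7,3): no bracket -> illegal
(7,4): flips 1 -> legal
(7,5): flips 1 -> legal
(7,6): no bracket -> illegal
(7,7): flips 3 -> legal
W mobility = 11

Answer: B=8 W=11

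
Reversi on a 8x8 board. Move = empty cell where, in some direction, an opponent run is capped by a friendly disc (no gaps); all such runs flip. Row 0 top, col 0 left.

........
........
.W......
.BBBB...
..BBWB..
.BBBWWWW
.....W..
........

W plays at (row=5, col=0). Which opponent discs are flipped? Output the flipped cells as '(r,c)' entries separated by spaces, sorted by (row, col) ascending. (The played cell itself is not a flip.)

Dir NW: edge -> no flip
Dir N: first cell '.' (not opp) -> no flip
Dir NE: first cell '.' (not opp) -> no flip
Dir W: edge -> no flip
Dir E: opp run (5,1) (5,2) (5,3) capped by W -> flip
Dir SW: edge -> no flip
Dir S: first cell '.' (not opp) -> no flip
Dir SE: first cell '.' (not opp) -> no flip

Answer: (5,1) (5,2) (5,3)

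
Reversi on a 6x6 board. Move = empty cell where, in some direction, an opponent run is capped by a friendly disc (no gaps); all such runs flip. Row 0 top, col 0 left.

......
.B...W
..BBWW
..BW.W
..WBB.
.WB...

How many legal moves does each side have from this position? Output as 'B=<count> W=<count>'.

Answer: B=3 W=8

Derivation:
-- B to move --
(0,4): no bracket -> illegal
(0,5): no bracket -> illegal
(1,3): no bracket -> illegal
(1,4): no bracket -> illegal
(3,1): no bracket -> illegal
(3,4): flips 1 -> legal
(4,0): no bracket -> illegal
(4,1): flips 1 -> legal
(4,5): no bracket -> illegal
(5,0): flips 1 -> legal
(5,3): no bracket -> illegal
B mobility = 3
-- W to move --
(0,0): flips 2 -> legal
(0,1): no bracket -> illegal
(0,2): no bracket -> illegal
(1,0): no bracket -> illegal
(1,2): flips 2 -> legal
(1,3): flips 1 -> legal
(1,4): no bracket -> illegal
(2,0): no bracket -> illegal
(2,1): flips 2 -> legal
(3,1): flips 1 -> legal
(3,4): no bracket -> illegal
(4,1): no bracket -> illegal
(4,5): flips 2 -> legal
(5,3): flips 3 -> legal
(5,4): no bracket -> illegal
(5,5): flips 1 -> legal
W mobility = 8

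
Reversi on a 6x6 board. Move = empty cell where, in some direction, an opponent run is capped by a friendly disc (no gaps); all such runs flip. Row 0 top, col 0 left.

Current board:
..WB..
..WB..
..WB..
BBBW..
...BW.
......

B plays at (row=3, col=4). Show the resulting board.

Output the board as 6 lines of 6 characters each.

Place B at (3,4); scan 8 dirs for brackets.
Dir NW: first cell 'B' (not opp) -> no flip
Dir N: first cell '.' (not opp) -> no flip
Dir NE: first cell '.' (not opp) -> no flip
Dir W: opp run (3,3) capped by B -> flip
Dir E: first cell '.' (not opp) -> no flip
Dir SW: first cell 'B' (not opp) -> no flip
Dir S: opp run (4,4), next='.' -> no flip
Dir SE: first cell '.' (not opp) -> no flip
All flips: (3,3)

Answer: ..WB..
..WB..
..WB..
BBBBB.
...BW.
......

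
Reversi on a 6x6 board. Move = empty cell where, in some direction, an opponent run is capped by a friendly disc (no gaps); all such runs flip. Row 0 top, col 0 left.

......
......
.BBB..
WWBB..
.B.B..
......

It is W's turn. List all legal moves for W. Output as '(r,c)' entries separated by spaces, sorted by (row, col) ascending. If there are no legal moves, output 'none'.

Answer: (1,1) (1,2) (1,3) (3,4) (5,1) (5,2)

Derivation:
(1,0): no bracket -> illegal
(1,1): flips 1 -> legal
(1,2): flips 1 -> legal
(1,3): flips 1 -> legal
(1,4): no bracket -> illegal
(2,0): no bracket -> illegal
(2,4): no bracket -> illegal
(3,4): flips 2 -> legal
(4,0): no bracket -> illegal
(4,2): no bracket -> illegal
(4,4): no bracket -> illegal
(5,0): no bracket -> illegal
(5,1): flips 1 -> legal
(5,2): flips 1 -> legal
(5,3): no bracket -> illegal
(5,4): no bracket -> illegal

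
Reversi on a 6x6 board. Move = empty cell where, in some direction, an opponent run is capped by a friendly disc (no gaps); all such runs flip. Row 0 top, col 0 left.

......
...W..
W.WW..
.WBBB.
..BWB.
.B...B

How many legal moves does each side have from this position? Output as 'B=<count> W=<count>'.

-- B to move --
(0,2): no bracket -> illegal
(0,3): flips 2 -> legal
(0,4): no bracket -> illegal
(1,0): no bracket -> illegal
(1,1): flips 1 -> legal
(1,2): flips 2 -> legal
(1,4): flips 1 -> legal
(2,1): no bracket -> illegal
(2,4): no bracket -> illegal
(3,0): flips 1 -> legal
(4,0): no bracket -> illegal
(4,1): no bracket -> illegal
(5,2): flips 1 -> legal
(5,3): flips 1 -> legal
(5,4): flips 1 -> legal
B mobility = 8
-- W to move --
(2,1): flips 1 -> legal
(2,4): no bracket -> illegal
(2,5): flips 1 -> legal
(3,5): flips 3 -> legal
(4,0): no bracket -> illegal
(4,1): flips 2 -> legal
(4,5): flips 2 -> legal
(5,0): no bracket -> illegal
(5,2): flips 2 -> legal
(5,3): flips 1 -> legal
(5,4): no bracket -> illegal
W mobility = 7

Answer: B=8 W=7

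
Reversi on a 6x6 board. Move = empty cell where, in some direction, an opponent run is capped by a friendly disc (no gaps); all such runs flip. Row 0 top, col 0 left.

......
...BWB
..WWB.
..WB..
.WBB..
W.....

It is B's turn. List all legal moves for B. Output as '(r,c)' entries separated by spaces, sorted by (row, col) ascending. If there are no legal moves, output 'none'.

(0,3): no bracket -> illegal
(0,4): flips 1 -> legal
(0,5): no bracket -> illegal
(1,1): flips 1 -> legal
(1,2): flips 2 -> legal
(2,1): flips 3 -> legal
(2,5): no bracket -> illegal
(3,0): no bracket -> illegal
(3,1): flips 2 -> legal
(3,4): no bracket -> illegal
(4,0): flips 1 -> legal
(5,1): no bracket -> illegal
(5,2): no bracket -> illegal

Answer: (0,4) (1,1) (1,2) (2,1) (3,1) (4,0)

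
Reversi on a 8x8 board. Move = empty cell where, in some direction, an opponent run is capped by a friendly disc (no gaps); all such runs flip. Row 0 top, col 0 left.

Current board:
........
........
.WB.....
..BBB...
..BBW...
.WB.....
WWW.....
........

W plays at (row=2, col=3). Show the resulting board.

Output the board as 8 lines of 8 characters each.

Place W at (2,3); scan 8 dirs for brackets.
Dir NW: first cell '.' (not opp) -> no flip
Dir N: first cell '.' (not opp) -> no flip
Dir NE: first cell '.' (not opp) -> no flip
Dir W: opp run (2,2) capped by W -> flip
Dir E: first cell '.' (not opp) -> no flip
Dir SW: opp run (3,2), next='.' -> no flip
Dir S: opp run (3,3) (4,3), next='.' -> no flip
Dir SE: opp run (3,4), next='.' -> no flip
All flips: (2,2)

Answer: ........
........
.WWW....
..BBB...
..BBW...
.WB.....
WWW.....
........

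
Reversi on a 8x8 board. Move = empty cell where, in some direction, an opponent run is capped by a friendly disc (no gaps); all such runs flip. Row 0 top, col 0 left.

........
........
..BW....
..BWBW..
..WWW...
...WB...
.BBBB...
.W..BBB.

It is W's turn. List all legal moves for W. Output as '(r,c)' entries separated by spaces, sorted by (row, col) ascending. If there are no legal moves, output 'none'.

(1,1): flips 1 -> legal
(1,2): flips 2 -> legal
(1,3): no bracket -> illegal
(2,1): flips 2 -> legal
(2,4): flips 1 -> legal
(2,5): flips 1 -> legal
(3,1): flips 1 -> legal
(4,1): flips 1 -> legal
(4,5): flips 1 -> legal
(5,0): no bracket -> illegal
(5,1): flips 1 -> legal
(5,2): no bracket -> illegal
(5,5): flips 1 -> legal
(6,0): no bracket -> illegal
(6,5): flips 1 -> legal
(6,6): no bracket -> illegal
(6,7): no bracket -> illegal
(7,0): no bracket -> illegal
(7,2): no bracket -> illegal
(7,3): flips 1 -> legal
(7,7): no bracket -> illegal

Answer: (1,1) (1,2) (2,1) (2,4) (2,5) (3,1) (4,1) (4,5) (5,1) (5,5) (6,5) (7,3)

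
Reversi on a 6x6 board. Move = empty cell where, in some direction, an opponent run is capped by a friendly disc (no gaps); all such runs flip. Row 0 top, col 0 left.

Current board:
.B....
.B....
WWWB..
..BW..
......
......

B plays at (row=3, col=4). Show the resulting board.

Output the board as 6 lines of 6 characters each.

Answer: .B....
.B....
WWWB..
..BBB.
......
......

Derivation:
Place B at (3,4); scan 8 dirs for brackets.
Dir NW: first cell 'B' (not opp) -> no flip
Dir N: first cell '.' (not opp) -> no flip
Dir NE: first cell '.' (not opp) -> no flip
Dir W: opp run (3,3) capped by B -> flip
Dir E: first cell '.' (not opp) -> no flip
Dir SW: first cell '.' (not opp) -> no flip
Dir S: first cell '.' (not opp) -> no flip
Dir SE: first cell '.' (not opp) -> no flip
All flips: (3,3)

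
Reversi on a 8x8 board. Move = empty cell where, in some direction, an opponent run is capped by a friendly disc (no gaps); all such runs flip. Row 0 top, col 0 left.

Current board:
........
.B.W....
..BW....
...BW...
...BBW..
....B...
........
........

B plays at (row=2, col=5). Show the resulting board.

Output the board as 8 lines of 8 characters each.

Place B at (2,5); scan 8 dirs for brackets.
Dir NW: first cell '.' (not opp) -> no flip
Dir N: first cell '.' (not opp) -> no flip
Dir NE: first cell '.' (not opp) -> no flip
Dir W: first cell '.' (not opp) -> no flip
Dir E: first cell '.' (not opp) -> no flip
Dir SW: opp run (3,4) capped by B -> flip
Dir S: first cell '.' (not opp) -> no flip
Dir SE: first cell '.' (not opp) -> no flip
All flips: (3,4)

Answer: ........
.B.W....
..BW.B..
...BB...
...BBW..
....B...
........
........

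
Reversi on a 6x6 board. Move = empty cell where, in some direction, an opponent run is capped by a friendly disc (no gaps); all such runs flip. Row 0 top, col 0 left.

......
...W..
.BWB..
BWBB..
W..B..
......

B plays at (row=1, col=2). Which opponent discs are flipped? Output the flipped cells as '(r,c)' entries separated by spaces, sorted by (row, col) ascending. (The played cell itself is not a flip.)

Answer: (2,2)

Derivation:
Dir NW: first cell '.' (not opp) -> no flip
Dir N: first cell '.' (not opp) -> no flip
Dir NE: first cell '.' (not opp) -> no flip
Dir W: first cell '.' (not opp) -> no flip
Dir E: opp run (1,3), next='.' -> no flip
Dir SW: first cell 'B' (not opp) -> no flip
Dir S: opp run (2,2) capped by B -> flip
Dir SE: first cell 'B' (not opp) -> no flip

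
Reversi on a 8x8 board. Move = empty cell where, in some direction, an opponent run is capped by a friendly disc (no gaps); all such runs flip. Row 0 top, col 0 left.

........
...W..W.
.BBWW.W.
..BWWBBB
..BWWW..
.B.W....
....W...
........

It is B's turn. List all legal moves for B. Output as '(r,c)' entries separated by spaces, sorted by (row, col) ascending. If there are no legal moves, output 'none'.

(0,2): flips 2 -> legal
(0,3): no bracket -> illegal
(0,4): flips 1 -> legal
(0,5): no bracket -> illegal
(0,6): flips 2 -> legal
(0,7): no bracket -> illegal
(1,2): no bracket -> illegal
(1,4): flips 1 -> legal
(1,5): flips 3 -> legal
(1,7): flips 1 -> legal
(2,5): flips 2 -> legal
(2,7): no bracket -> illegal
(4,6): flips 3 -> legal
(5,2): no bracket -> illegal
(5,4): flips 2 -> legal
(5,5): flips 3 -> legal
(5,6): no bracket -> illegal
(6,2): flips 2 -> legal
(6,3): no bracket -> illegal
(6,5): no bracket -> illegal
(7,3): no bracket -> illegal
(7,4): no bracket -> illegal
(7,5): flips 2 -> legal

Answer: (0,2) (0,4) (0,6) (1,4) (1,5) (1,7) (2,5) (4,6) (5,4) (5,5) (6,2) (7,5)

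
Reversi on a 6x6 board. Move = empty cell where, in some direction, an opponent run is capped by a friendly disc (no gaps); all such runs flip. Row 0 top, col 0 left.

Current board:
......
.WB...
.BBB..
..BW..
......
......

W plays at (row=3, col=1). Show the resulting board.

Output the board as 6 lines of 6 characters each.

Place W at (3,1); scan 8 dirs for brackets.
Dir NW: first cell '.' (not opp) -> no flip
Dir N: opp run (2,1) capped by W -> flip
Dir NE: opp run (2,2), next='.' -> no flip
Dir W: first cell '.' (not opp) -> no flip
Dir E: opp run (3,2) capped by W -> flip
Dir SW: first cell '.' (not opp) -> no flip
Dir S: first cell '.' (not opp) -> no flip
Dir SE: first cell '.' (not opp) -> no flip
All flips: (2,1) (3,2)

Answer: ......
.WB...
.WBB..
.WWW..
......
......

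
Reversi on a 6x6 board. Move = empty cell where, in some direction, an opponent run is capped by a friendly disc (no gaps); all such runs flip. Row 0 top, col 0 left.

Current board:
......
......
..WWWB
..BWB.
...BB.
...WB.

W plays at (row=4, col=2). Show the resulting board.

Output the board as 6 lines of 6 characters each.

Answer: ......
......
..WWWB
..WWB.
..WBB.
...WB.

Derivation:
Place W at (4,2); scan 8 dirs for brackets.
Dir NW: first cell '.' (not opp) -> no flip
Dir N: opp run (3,2) capped by W -> flip
Dir NE: first cell 'W' (not opp) -> no flip
Dir W: first cell '.' (not opp) -> no flip
Dir E: opp run (4,3) (4,4), next='.' -> no flip
Dir SW: first cell '.' (not opp) -> no flip
Dir S: first cell '.' (not opp) -> no flip
Dir SE: first cell 'W' (not opp) -> no flip
All flips: (3,2)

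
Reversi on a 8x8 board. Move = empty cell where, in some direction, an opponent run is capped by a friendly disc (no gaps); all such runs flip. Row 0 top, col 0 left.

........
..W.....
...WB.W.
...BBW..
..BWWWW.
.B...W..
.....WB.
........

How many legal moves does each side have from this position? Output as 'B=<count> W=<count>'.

Answer: B=11 W=8

Derivation:
-- B to move --
(0,1): flips 2 -> legal
(0,2): no bracket -> illegal
(0,3): no bracket -> illegal
(1,1): no bracket -> illegal
(1,3): flips 1 -> legal
(1,4): no bracket -> illegal
(1,5): no bracket -> illegal
(1,6): no bracket -> illegal
(1,7): no bracket -> illegal
(2,1): no bracket -> illegal
(2,2): flips 1 -> legal
(2,5): no bracket -> illegal
(2,7): no bracket -> illegal
(3,2): no bracket -> illegal
(3,6): flips 1 -> legal
(3,7): no bracket -> illegal
(4,7): flips 4 -> legal
(5,2): flips 1 -> legal
(5,3): flips 1 -> legal
(5,4): flips 1 -> legal
(5,6): flips 1 -> legal
(5,7): flips 2 -> legal
(6,4): flips 1 -> legal
(7,4): no bracket -> illegal
(7,5): no bracket -> illegal
(7,6): no bracket -> illegal
B mobility = 11
-- W to move --
(1,3): flips 1 -> legal
(1,4): flips 2 -> legal
(1,5): no bracket -> illegal
(2,2): flips 1 -> legal
(2,5): flips 2 -> legal
(3,1): no bracket -> illegal
(3,2): flips 2 -> legal
(4,0): no bracket -> illegal
(4,1): flips 1 -> legal
(5,0): no bracket -> illegal
(5,2): no bracket -> illegal
(5,3): no bracket -> illegal
(5,6): no bracket -> illegal
(5,7): no bracket -> illegal
(6,0): no bracket -> illegal
(6,1): no bracket -> illegal
(6,2): no bracket -> illegal
(6,7): flips 1 -> legal
(7,5): no bracket -> illegal
(7,6): no bracket -> illegal
(7,7): flips 1 -> legal
W mobility = 8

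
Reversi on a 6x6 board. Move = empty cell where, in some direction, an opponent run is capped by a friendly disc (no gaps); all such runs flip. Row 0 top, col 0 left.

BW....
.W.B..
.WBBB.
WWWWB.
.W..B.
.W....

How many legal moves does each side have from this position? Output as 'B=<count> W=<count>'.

Answer: B=6 W=8

Derivation:
-- B to move --
(0,2): flips 1 -> legal
(1,0): no bracket -> illegal
(1,2): no bracket -> illegal
(2,0): flips 1 -> legal
(4,0): flips 1 -> legal
(4,2): flips 2 -> legal
(4,3): flips 1 -> legal
(5,0): flips 2 -> legal
(5,2): no bracket -> illegal
B mobility = 6
-- W to move --
(0,2): no bracket -> illegal
(0,3): flips 2 -> legal
(0,4): flips 2 -> legal
(1,0): no bracket -> illegal
(1,2): flips 1 -> legal
(1,4): flips 1 -> legal
(1,5): flips 1 -> legal
(2,5): flips 3 -> legal
(3,5): flips 1 -> legal
(4,3): no bracket -> illegal
(4,5): no bracket -> illegal
(5,3): no bracket -> illegal
(5,4): no bracket -> illegal
(5,5): flips 1 -> legal
W mobility = 8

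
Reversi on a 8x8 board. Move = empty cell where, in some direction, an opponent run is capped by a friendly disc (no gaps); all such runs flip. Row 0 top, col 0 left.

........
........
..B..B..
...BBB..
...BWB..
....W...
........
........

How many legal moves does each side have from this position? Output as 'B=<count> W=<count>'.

Answer: B=5 W=7

Derivation:
-- B to move --
(5,3): flips 1 -> legal
(5,5): flips 1 -> legal
(6,3): flips 1 -> legal
(6,4): flips 2 -> legal
(6,5): flips 1 -> legal
B mobility = 5
-- W to move --
(1,1): flips 2 -> legal
(1,2): no bracket -> illegal
(1,3): no bracket -> illegal
(1,4): no bracket -> illegal
(1,5): no bracket -> illegal
(1,6): no bracket -> illegal
(2,1): no bracket -> illegal
(2,3): no bracket -> illegal
(2,4): flips 1 -> legal
(2,6): flips 1 -> legal
(3,1): no bracket -> illegal
(3,2): flips 1 -> legal
(3,6): flips 1 -> legal
(4,2): flips 1 -> legal
(4,6): flips 1 -> legal
(5,2): no bracket -> illegal
(5,3): no bracket -> illegal
(5,5): no bracket -> illegal
(5,6): no bracket -> illegal
W mobility = 7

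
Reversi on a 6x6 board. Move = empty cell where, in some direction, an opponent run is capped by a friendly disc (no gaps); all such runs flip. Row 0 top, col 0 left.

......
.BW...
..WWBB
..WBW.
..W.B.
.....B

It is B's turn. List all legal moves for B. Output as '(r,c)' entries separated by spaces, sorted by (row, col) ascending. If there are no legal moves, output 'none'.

(0,1): no bracket -> illegal
(0,2): no bracket -> illegal
(0,3): no bracket -> illegal
(1,3): flips 2 -> legal
(1,4): no bracket -> illegal
(2,1): flips 2 -> legal
(3,1): flips 1 -> legal
(3,5): flips 1 -> legal
(4,1): no bracket -> illegal
(4,3): flips 1 -> legal
(4,5): no bracket -> illegal
(5,1): flips 1 -> legal
(5,2): no bracket -> illegal
(5,3): no bracket -> illegal

Answer: (1,3) (2,1) (3,1) (3,5) (4,3) (5,1)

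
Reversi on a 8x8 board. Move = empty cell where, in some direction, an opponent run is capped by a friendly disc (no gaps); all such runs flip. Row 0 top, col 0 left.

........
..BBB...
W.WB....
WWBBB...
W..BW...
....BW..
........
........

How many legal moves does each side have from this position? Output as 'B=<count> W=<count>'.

-- B to move --
(1,0): no bracket -> illegal
(1,1): flips 1 -> legal
(2,1): flips 1 -> legal
(3,5): no bracket -> illegal
(4,1): no bracket -> illegal
(4,2): no bracket -> illegal
(4,5): flips 1 -> legal
(4,6): no bracket -> illegal
(5,0): no bracket -> illegal
(5,1): no bracket -> illegal
(5,3): no bracket -> illegal
(5,6): flips 1 -> legal
(6,4): no bracket -> illegal
(6,5): no bracket -> illegal
(6,6): flips 2 -> legal
B mobility = 5
-- W to move --
(0,1): no bracket -> illegal
(0,2): flips 1 -> legal
(0,3): no bracket -> illegal
(0,4): flips 1 -> legal
(0,5): no bracket -> illegal
(1,1): no bracket -> illegal
(1,5): no bracket -> illegal
(2,1): no bracket -> illegal
(2,4): flips 2 -> legal
(2,5): no bracket -> illegal
(3,5): flips 3 -> legal
(4,1): no bracket -> illegal
(4,2): flips 2 -> legal
(4,5): no bracket -> illegal
(5,2): no bracket -> illegal
(5,3): flips 1 -> legal
(6,3): no bracket -> illegal
(6,4): flips 1 -> legal
(6,5): no bracket -> illegal
W mobility = 7

Answer: B=5 W=7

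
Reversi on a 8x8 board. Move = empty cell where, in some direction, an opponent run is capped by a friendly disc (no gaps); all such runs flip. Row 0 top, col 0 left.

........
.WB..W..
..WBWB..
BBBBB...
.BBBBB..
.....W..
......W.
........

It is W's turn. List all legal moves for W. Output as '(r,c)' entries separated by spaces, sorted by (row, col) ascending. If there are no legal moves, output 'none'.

Answer: (0,2) (1,3) (2,6) (3,5) (4,0) (5,1) (5,2) (5,4)

Derivation:
(0,1): no bracket -> illegal
(0,2): flips 1 -> legal
(0,3): no bracket -> illegal
(1,3): flips 1 -> legal
(1,4): no bracket -> illegal
(1,6): no bracket -> illegal
(2,0): no bracket -> illegal
(2,1): no bracket -> illegal
(2,6): flips 1 -> legal
(3,5): flips 2 -> legal
(3,6): no bracket -> illegal
(4,0): flips 1 -> legal
(4,6): no bracket -> illegal
(5,0): no bracket -> illegal
(5,1): flips 2 -> legal
(5,2): flips 2 -> legal
(5,3): no bracket -> illegal
(5,4): flips 2 -> legal
(5,6): no bracket -> illegal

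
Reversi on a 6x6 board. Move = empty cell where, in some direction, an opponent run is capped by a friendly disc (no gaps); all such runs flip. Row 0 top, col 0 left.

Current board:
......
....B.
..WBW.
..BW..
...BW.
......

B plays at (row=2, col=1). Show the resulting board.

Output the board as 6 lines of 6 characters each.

Place B at (2,1); scan 8 dirs for brackets.
Dir NW: first cell '.' (not opp) -> no flip
Dir N: first cell '.' (not opp) -> no flip
Dir NE: first cell '.' (not opp) -> no flip
Dir W: first cell '.' (not opp) -> no flip
Dir E: opp run (2,2) capped by B -> flip
Dir SW: first cell '.' (not opp) -> no flip
Dir S: first cell '.' (not opp) -> no flip
Dir SE: first cell 'B' (not opp) -> no flip
All flips: (2,2)

Answer: ......
....B.
.BBBW.
..BW..
...BW.
......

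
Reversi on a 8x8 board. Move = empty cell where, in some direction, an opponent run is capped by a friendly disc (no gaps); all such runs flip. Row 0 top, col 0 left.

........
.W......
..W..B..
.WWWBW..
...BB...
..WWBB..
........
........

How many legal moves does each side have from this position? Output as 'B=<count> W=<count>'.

Answer: B=11 W=5

Derivation:
-- B to move --
(0,0): flips 3 -> legal
(0,1): no bracket -> illegal
(0,2): no bracket -> illegal
(1,0): no bracket -> illegal
(1,2): no bracket -> illegal
(1,3): no bracket -> illegal
(2,0): no bracket -> illegal
(2,1): flips 1 -> legal
(2,3): flips 1 -> legal
(2,4): no bracket -> illegal
(2,6): flips 1 -> legal
(3,0): flips 3 -> legal
(3,6): flips 1 -> legal
(4,0): no bracket -> illegal
(4,1): no bracket -> illegal
(4,2): no bracket -> illegal
(4,5): flips 1 -> legal
(4,6): no bracket -> illegal
(5,1): flips 2 -> legal
(6,1): flips 1 -> legal
(6,2): flips 1 -> legal
(6,3): flips 1 -> legal
(6,4): no bracket -> illegal
B mobility = 11
-- W to move --
(1,4): no bracket -> illegal
(1,5): flips 1 -> legal
(1,6): flips 3 -> legal
(2,3): no bracket -> illegal
(2,4): no bracket -> illegal
(2,6): no bracket -> illegal
(3,6): no bracket -> illegal
(4,2): no bracket -> illegal
(4,5): no bracket -> illegal
(4,6): no bracket -> illegal
(5,6): flips 2 -> legal
(6,3): no bracket -> illegal
(6,4): no bracket -> illegal
(6,5): flips 2 -> legal
(6,6): flips 2 -> legal
W mobility = 5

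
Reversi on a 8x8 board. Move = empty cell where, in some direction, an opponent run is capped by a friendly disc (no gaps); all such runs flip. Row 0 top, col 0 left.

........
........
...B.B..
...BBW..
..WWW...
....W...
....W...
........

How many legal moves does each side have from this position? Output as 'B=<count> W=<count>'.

Answer: B=7 W=6

Derivation:
-- B to move --
(2,4): no bracket -> illegal
(2,6): no bracket -> illegal
(3,1): no bracket -> illegal
(3,2): no bracket -> illegal
(3,6): flips 1 -> legal
(4,1): no bracket -> illegal
(4,5): flips 1 -> legal
(4,6): no bracket -> illegal
(5,1): flips 1 -> legal
(5,2): flips 1 -> legal
(5,3): flips 1 -> legal
(5,5): flips 1 -> legal
(6,3): no bracket -> illegal
(6,5): no bracket -> illegal
(7,3): no bracket -> illegal
(7,4): flips 3 -> legal
(7,5): no bracket -> illegal
B mobility = 7
-- W to move --
(1,2): no bracket -> illegal
(1,3): flips 2 -> legal
(1,4): no bracket -> illegal
(1,5): flips 1 -> legal
(1,6): flips 2 -> legal
(2,2): flips 1 -> legal
(2,4): flips 2 -> legal
(2,6): no bracket -> illegal
(3,2): flips 2 -> legal
(3,6): no bracket -> illegal
(4,5): no bracket -> illegal
W mobility = 6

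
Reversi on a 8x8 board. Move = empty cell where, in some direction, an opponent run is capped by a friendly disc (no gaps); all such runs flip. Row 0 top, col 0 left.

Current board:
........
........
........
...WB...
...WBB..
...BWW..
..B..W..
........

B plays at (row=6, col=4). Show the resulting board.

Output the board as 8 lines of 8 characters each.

Place B at (6,4); scan 8 dirs for brackets.
Dir NW: first cell 'B' (not opp) -> no flip
Dir N: opp run (5,4) capped by B -> flip
Dir NE: opp run (5,5), next='.' -> no flip
Dir W: first cell '.' (not opp) -> no flip
Dir E: opp run (6,5), next='.' -> no flip
Dir SW: first cell '.' (not opp) -> no flip
Dir S: first cell '.' (not opp) -> no flip
Dir SE: first cell '.' (not opp) -> no flip
All flips: (5,4)

Answer: ........
........
........
...WB...
...WBB..
...BBW..
..B.BW..
........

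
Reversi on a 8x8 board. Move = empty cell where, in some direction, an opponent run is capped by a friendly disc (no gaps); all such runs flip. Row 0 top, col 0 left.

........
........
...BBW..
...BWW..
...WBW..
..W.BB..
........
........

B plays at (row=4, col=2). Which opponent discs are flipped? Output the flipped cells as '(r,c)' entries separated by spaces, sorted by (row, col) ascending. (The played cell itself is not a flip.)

Dir NW: first cell '.' (not opp) -> no flip
Dir N: first cell '.' (not opp) -> no flip
Dir NE: first cell 'B' (not opp) -> no flip
Dir W: first cell '.' (not opp) -> no flip
Dir E: opp run (4,3) capped by B -> flip
Dir SW: first cell '.' (not opp) -> no flip
Dir S: opp run (5,2), next='.' -> no flip
Dir SE: first cell '.' (not opp) -> no flip

Answer: (4,3)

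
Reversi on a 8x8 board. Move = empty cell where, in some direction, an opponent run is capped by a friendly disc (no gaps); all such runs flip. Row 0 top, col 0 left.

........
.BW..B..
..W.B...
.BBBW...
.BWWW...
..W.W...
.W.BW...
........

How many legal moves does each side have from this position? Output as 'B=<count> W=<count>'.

-- B to move --
(0,1): no bracket -> illegal
(0,2): flips 2 -> legal
(0,3): no bracket -> illegal
(1,3): flips 2 -> legal
(2,1): no bracket -> illegal
(2,3): no bracket -> illegal
(2,5): no bracket -> illegal
(3,5): flips 1 -> legal
(4,5): flips 4 -> legal
(5,0): no bracket -> illegal
(5,1): flips 1 -> legal
(5,3): flips 2 -> legal
(5,5): flips 1 -> legal
(6,0): no bracket -> illegal
(6,2): flips 2 -> legal
(6,5): flips 3 -> legal
(7,0): no bracket -> illegal
(7,1): no bracket -> illegal
(7,2): no bracket -> illegal
(7,3): no bracket -> illegal
(7,4): flips 4 -> legal
(7,5): no bracket -> illegal
B mobility = 10
-- W to move --
(0,0): flips 1 -> legal
(0,1): no bracket -> illegal
(0,2): no bracket -> illegal
(0,4): no bracket -> illegal
(0,5): no bracket -> illegal
(0,6): flips 3 -> legal
(1,0): flips 1 -> legal
(1,3): no bracket -> illegal
(1,4): flips 1 -> legal
(1,6): no bracket -> illegal
(2,0): flips 1 -> legal
(2,1): flips 1 -> legal
(2,3): flips 1 -> legal
(2,5): no bracket -> illegal
(2,6): no bracket -> illegal
(3,0): flips 4 -> legal
(3,5): no bracket -> illegal
(4,0): flips 2 -> legal
(5,0): no bracket -> illegal
(5,1): no bracket -> illegal
(5,3): no bracket -> illegal
(6,2): flips 1 -> legal
(7,2): flips 1 -> legal
(7,3): no bracket -> illegal
(7,4): flips 1 -> legal
W mobility = 12

Answer: B=10 W=12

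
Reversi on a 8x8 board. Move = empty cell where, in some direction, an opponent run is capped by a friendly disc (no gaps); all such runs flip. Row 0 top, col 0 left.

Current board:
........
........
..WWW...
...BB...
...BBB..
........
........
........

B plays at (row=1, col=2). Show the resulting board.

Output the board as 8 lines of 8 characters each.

Place B at (1,2); scan 8 dirs for brackets.
Dir NW: first cell '.' (not opp) -> no flip
Dir N: first cell '.' (not opp) -> no flip
Dir NE: first cell '.' (not opp) -> no flip
Dir W: first cell '.' (not opp) -> no flip
Dir E: first cell '.' (not opp) -> no flip
Dir SW: first cell '.' (not opp) -> no flip
Dir S: opp run (2,2), next='.' -> no flip
Dir SE: opp run (2,3) capped by B -> flip
All flips: (2,3)

Answer: ........
..B.....
..WBW...
...BB...
...BBB..
........
........
........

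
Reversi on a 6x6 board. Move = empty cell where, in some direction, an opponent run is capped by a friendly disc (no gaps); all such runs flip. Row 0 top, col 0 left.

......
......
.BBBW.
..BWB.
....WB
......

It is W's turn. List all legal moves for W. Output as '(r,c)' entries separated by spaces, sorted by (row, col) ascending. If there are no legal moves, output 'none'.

(1,0): no bracket -> illegal
(1,1): flips 1 -> legal
(1,2): no bracket -> illegal
(1,3): flips 1 -> legal
(1,4): no bracket -> illegal
(2,0): flips 3 -> legal
(2,5): no bracket -> illegal
(3,0): no bracket -> illegal
(3,1): flips 1 -> legal
(3,5): flips 1 -> legal
(4,1): no bracket -> illegal
(4,2): no bracket -> illegal
(4,3): no bracket -> illegal
(5,4): no bracket -> illegal
(5,5): no bracket -> illegal

Answer: (1,1) (1,3) (2,0) (3,1) (3,5)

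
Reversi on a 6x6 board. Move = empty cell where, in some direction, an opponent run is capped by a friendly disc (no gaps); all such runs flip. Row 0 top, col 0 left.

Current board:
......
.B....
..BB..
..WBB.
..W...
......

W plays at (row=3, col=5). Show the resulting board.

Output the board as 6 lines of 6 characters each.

Place W at (3,5); scan 8 dirs for brackets.
Dir NW: first cell '.' (not opp) -> no flip
Dir N: first cell '.' (not opp) -> no flip
Dir NE: edge -> no flip
Dir W: opp run (3,4) (3,3) capped by W -> flip
Dir E: edge -> no flip
Dir SW: first cell '.' (not opp) -> no flip
Dir S: first cell '.' (not opp) -> no flip
Dir SE: edge -> no flip
All flips: (3,3) (3,4)

Answer: ......
.B....
..BB..
..WWWW
..W...
......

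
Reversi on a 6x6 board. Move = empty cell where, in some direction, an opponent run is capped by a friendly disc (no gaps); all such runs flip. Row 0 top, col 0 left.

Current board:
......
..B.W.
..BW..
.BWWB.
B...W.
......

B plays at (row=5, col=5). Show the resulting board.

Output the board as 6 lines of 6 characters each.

Place B at (5,5); scan 8 dirs for brackets.
Dir NW: opp run (4,4) (3,3) capped by B -> flip
Dir N: first cell '.' (not opp) -> no flip
Dir NE: edge -> no flip
Dir W: first cell '.' (not opp) -> no flip
Dir E: edge -> no flip
Dir SW: edge -> no flip
Dir S: edge -> no flip
Dir SE: edge -> no flip
All flips: (3,3) (4,4)

Answer: ......
..B.W.
..BW..
.BWBB.
B...B.
.....B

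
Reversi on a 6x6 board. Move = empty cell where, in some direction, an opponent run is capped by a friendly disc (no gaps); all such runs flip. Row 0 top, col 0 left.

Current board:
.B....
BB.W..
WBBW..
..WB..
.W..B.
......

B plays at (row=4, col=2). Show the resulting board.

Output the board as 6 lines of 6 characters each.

Place B at (4,2); scan 8 dirs for brackets.
Dir NW: first cell '.' (not opp) -> no flip
Dir N: opp run (3,2) capped by B -> flip
Dir NE: first cell 'B' (not opp) -> no flip
Dir W: opp run (4,1), next='.' -> no flip
Dir E: first cell '.' (not opp) -> no flip
Dir SW: first cell '.' (not opp) -> no flip
Dir S: first cell '.' (not opp) -> no flip
Dir SE: first cell '.' (not opp) -> no flip
All flips: (3,2)

Answer: .B....
BB.W..
WBBW..
..BB..
.WB.B.
......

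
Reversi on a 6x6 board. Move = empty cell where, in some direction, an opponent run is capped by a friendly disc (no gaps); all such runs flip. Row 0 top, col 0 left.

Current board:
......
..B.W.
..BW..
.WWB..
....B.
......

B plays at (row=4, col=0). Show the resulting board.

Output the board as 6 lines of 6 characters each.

Answer: ......
..B.W.
..BW..
.BWB..
B...B.
......

Derivation:
Place B at (4,0); scan 8 dirs for brackets.
Dir NW: edge -> no flip
Dir N: first cell '.' (not opp) -> no flip
Dir NE: opp run (3,1) capped by B -> flip
Dir W: edge -> no flip
Dir E: first cell '.' (not opp) -> no flip
Dir SW: edge -> no flip
Dir S: first cell '.' (not opp) -> no flip
Dir SE: first cell '.' (not opp) -> no flip
All flips: (3,1)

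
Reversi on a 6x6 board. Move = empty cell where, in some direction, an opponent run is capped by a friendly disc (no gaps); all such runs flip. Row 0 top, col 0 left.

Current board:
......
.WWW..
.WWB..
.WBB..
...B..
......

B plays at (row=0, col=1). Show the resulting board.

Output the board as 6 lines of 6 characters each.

Answer: .B....
.WBW..
.WWB..
.WBB..
...B..
......

Derivation:
Place B at (0,1); scan 8 dirs for brackets.
Dir NW: edge -> no flip
Dir N: edge -> no flip
Dir NE: edge -> no flip
Dir W: first cell '.' (not opp) -> no flip
Dir E: first cell '.' (not opp) -> no flip
Dir SW: first cell '.' (not opp) -> no flip
Dir S: opp run (1,1) (2,1) (3,1), next='.' -> no flip
Dir SE: opp run (1,2) capped by B -> flip
All flips: (1,2)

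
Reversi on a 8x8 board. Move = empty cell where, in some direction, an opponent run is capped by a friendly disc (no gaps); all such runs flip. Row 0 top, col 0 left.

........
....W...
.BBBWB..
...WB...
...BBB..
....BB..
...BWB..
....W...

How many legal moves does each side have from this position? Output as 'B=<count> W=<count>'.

Answer: B=5 W=13

Derivation:
-- B to move --
(0,3): flips 1 -> legal
(0,4): flips 2 -> legal
(0,5): flips 1 -> legal
(1,3): no bracket -> illegal
(1,5): no bracket -> illegal
(3,2): flips 1 -> legal
(3,5): no bracket -> illegal
(4,2): no bracket -> illegal
(5,3): no bracket -> illegal
(7,3): flips 1 -> legal
(7,5): no bracket -> illegal
B mobility = 5
-- W to move --
(1,0): no bracket -> illegal
(1,1): flips 1 -> legal
(1,2): no bracket -> illegal
(1,3): flips 1 -> legal
(1,5): no bracket -> illegal
(1,6): no bracket -> illegal
(2,0): flips 3 -> legal
(2,6): flips 1 -> legal
(3,0): no bracket -> illegal
(3,1): no bracket -> illegal
(3,2): flips 1 -> legal
(3,5): flips 1 -> legal
(3,6): flips 1 -> legal
(4,2): no bracket -> illegal
(4,6): flips 1 -> legal
(5,2): flips 1 -> legal
(5,3): flips 1 -> legal
(5,6): flips 1 -> legal
(6,2): flips 1 -> legal
(6,6): flips 3 -> legal
(7,2): no bracket -> illegal
(7,3): no bracket -> illegal
(7,5): no bracket -> illegal
(7,6): no bracket -> illegal
W mobility = 13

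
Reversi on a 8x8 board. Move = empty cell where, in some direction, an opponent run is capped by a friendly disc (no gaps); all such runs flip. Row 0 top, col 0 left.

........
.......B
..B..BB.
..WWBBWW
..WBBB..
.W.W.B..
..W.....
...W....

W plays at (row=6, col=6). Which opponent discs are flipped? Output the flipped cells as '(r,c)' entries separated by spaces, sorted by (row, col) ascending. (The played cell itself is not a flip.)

Answer: (4,4) (5,5)

Derivation:
Dir NW: opp run (5,5) (4,4) capped by W -> flip
Dir N: first cell '.' (not opp) -> no flip
Dir NE: first cell '.' (not opp) -> no flip
Dir W: first cell '.' (not opp) -> no flip
Dir E: first cell '.' (not opp) -> no flip
Dir SW: first cell '.' (not opp) -> no flip
Dir S: first cell '.' (not opp) -> no flip
Dir SE: first cell '.' (not opp) -> no flip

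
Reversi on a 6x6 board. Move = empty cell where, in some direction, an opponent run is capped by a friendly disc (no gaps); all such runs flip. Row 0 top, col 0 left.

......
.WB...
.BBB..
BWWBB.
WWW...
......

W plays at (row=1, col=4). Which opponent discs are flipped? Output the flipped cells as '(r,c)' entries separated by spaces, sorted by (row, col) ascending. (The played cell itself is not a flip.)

Dir NW: first cell '.' (not opp) -> no flip
Dir N: first cell '.' (not opp) -> no flip
Dir NE: first cell '.' (not opp) -> no flip
Dir W: first cell '.' (not opp) -> no flip
Dir E: first cell '.' (not opp) -> no flip
Dir SW: opp run (2,3) capped by W -> flip
Dir S: first cell '.' (not opp) -> no flip
Dir SE: first cell '.' (not opp) -> no flip

Answer: (2,3)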